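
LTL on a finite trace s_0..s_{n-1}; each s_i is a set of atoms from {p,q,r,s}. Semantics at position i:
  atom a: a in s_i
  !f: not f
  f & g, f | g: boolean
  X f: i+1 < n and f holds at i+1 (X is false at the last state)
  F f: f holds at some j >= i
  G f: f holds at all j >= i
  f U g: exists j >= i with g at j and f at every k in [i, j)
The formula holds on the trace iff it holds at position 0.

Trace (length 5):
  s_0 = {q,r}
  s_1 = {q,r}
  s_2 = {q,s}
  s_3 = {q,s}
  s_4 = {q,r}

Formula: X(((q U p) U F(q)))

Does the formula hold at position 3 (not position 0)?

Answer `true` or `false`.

s_0={q,r}: X(((q U p) U F(q)))=True ((q U p) U F(q))=True (q U p)=False q=True p=False F(q)=True
s_1={q,r}: X(((q U p) U F(q)))=True ((q U p) U F(q))=True (q U p)=False q=True p=False F(q)=True
s_2={q,s}: X(((q U p) U F(q)))=True ((q U p) U F(q))=True (q U p)=False q=True p=False F(q)=True
s_3={q,s}: X(((q U p) U F(q)))=True ((q U p) U F(q))=True (q U p)=False q=True p=False F(q)=True
s_4={q,r}: X(((q U p) U F(q)))=False ((q U p) U F(q))=True (q U p)=False q=True p=False F(q)=True
Evaluating at position 3: result = True

Answer: true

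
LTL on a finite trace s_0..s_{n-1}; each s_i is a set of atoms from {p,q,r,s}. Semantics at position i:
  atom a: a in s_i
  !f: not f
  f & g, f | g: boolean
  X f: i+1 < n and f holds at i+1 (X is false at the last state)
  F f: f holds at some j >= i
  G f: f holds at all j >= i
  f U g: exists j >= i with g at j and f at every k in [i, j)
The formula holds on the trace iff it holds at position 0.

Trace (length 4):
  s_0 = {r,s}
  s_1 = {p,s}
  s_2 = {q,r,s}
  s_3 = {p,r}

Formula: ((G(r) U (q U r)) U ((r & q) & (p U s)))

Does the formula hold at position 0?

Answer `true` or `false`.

s_0={r,s}: ((G(r) U (q U r)) U ((r & q) & (p U s)))=False (G(r) U (q U r))=True G(r)=False r=True (q U r)=True q=False ((r & q) & (p U s))=False (r & q)=False (p U s)=True p=False s=True
s_1={p,s}: ((G(r) U (q U r)) U ((r & q) & (p U s)))=False (G(r) U (q U r))=False G(r)=False r=False (q U r)=False q=False ((r & q) & (p U s))=False (r & q)=False (p U s)=True p=True s=True
s_2={q,r,s}: ((G(r) U (q U r)) U ((r & q) & (p U s)))=True (G(r) U (q U r))=True G(r)=True r=True (q U r)=True q=True ((r & q) & (p U s))=True (r & q)=True (p U s)=True p=False s=True
s_3={p,r}: ((G(r) U (q U r)) U ((r & q) & (p U s)))=False (G(r) U (q U r))=True G(r)=True r=True (q U r)=True q=False ((r & q) & (p U s))=False (r & q)=False (p U s)=False p=True s=False

Answer: false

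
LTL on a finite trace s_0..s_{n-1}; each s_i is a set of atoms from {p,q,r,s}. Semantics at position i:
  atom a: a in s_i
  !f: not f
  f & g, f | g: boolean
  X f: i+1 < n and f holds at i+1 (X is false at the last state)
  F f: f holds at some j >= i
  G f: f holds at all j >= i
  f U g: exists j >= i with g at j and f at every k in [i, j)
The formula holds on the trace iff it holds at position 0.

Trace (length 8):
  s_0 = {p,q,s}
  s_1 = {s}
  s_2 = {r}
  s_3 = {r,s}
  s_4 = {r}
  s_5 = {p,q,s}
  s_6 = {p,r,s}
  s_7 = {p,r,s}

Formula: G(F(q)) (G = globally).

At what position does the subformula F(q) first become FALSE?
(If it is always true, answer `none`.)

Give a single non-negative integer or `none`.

s_0={p,q,s}: F(q)=True q=True
s_1={s}: F(q)=True q=False
s_2={r}: F(q)=True q=False
s_3={r,s}: F(q)=True q=False
s_4={r}: F(q)=True q=False
s_5={p,q,s}: F(q)=True q=True
s_6={p,r,s}: F(q)=False q=False
s_7={p,r,s}: F(q)=False q=False
G(F(q)) holds globally = False
First violation at position 6.

Answer: 6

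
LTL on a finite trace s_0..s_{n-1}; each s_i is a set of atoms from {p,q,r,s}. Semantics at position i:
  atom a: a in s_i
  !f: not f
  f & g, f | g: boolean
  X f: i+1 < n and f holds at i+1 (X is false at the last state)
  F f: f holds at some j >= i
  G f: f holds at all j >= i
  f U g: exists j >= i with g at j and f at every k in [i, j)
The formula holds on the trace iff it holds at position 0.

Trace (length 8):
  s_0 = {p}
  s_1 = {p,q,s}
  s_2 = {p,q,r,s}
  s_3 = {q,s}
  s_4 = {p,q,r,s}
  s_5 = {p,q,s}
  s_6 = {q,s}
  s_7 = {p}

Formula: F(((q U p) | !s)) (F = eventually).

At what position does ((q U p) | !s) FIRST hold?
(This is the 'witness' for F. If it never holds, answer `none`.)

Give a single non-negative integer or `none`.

Answer: 0

Derivation:
s_0={p}: ((q U p) | !s)=True (q U p)=True q=False p=True !s=True s=False
s_1={p,q,s}: ((q U p) | !s)=True (q U p)=True q=True p=True !s=False s=True
s_2={p,q,r,s}: ((q U p) | !s)=True (q U p)=True q=True p=True !s=False s=True
s_3={q,s}: ((q U p) | !s)=True (q U p)=True q=True p=False !s=False s=True
s_4={p,q,r,s}: ((q U p) | !s)=True (q U p)=True q=True p=True !s=False s=True
s_5={p,q,s}: ((q U p) | !s)=True (q U p)=True q=True p=True !s=False s=True
s_6={q,s}: ((q U p) | !s)=True (q U p)=True q=True p=False !s=False s=True
s_7={p}: ((q U p) | !s)=True (q U p)=True q=False p=True !s=True s=False
F(((q U p) | !s)) holds; first witness at position 0.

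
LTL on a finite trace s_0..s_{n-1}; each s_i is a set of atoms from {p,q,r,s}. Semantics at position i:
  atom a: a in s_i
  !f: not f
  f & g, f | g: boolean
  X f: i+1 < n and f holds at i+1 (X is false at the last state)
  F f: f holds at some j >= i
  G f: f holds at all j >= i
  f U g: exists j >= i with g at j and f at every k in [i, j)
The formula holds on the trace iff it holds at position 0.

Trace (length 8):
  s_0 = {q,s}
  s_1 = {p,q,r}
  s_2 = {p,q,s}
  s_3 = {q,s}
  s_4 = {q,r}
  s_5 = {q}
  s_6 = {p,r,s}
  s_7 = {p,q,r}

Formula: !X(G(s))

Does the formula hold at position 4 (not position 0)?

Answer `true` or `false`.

s_0={q,s}: !X(G(s))=True X(G(s))=False G(s)=False s=True
s_1={p,q,r}: !X(G(s))=True X(G(s))=False G(s)=False s=False
s_2={p,q,s}: !X(G(s))=True X(G(s))=False G(s)=False s=True
s_3={q,s}: !X(G(s))=True X(G(s))=False G(s)=False s=True
s_4={q,r}: !X(G(s))=True X(G(s))=False G(s)=False s=False
s_5={q}: !X(G(s))=True X(G(s))=False G(s)=False s=False
s_6={p,r,s}: !X(G(s))=True X(G(s))=False G(s)=False s=True
s_7={p,q,r}: !X(G(s))=True X(G(s))=False G(s)=False s=False
Evaluating at position 4: result = True

Answer: true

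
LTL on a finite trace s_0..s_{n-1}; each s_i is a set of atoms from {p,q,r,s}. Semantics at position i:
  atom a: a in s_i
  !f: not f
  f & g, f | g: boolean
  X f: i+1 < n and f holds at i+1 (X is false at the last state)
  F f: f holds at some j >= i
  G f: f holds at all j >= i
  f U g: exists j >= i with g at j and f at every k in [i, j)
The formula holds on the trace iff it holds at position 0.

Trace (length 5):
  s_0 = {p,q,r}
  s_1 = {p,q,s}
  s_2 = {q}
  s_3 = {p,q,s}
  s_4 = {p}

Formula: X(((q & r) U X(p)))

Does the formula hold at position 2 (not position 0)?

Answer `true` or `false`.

Answer: true

Derivation:
s_0={p,q,r}: X(((q & r) U X(p)))=False ((q & r) U X(p))=True (q & r)=True q=True r=True X(p)=True p=True
s_1={p,q,s}: X(((q & r) U X(p)))=True ((q & r) U X(p))=False (q & r)=False q=True r=False X(p)=False p=True
s_2={q}: X(((q & r) U X(p)))=True ((q & r) U X(p))=True (q & r)=False q=True r=False X(p)=True p=False
s_3={p,q,s}: X(((q & r) U X(p)))=False ((q & r) U X(p))=True (q & r)=False q=True r=False X(p)=True p=True
s_4={p}: X(((q & r) U X(p)))=False ((q & r) U X(p))=False (q & r)=False q=False r=False X(p)=False p=True
Evaluating at position 2: result = True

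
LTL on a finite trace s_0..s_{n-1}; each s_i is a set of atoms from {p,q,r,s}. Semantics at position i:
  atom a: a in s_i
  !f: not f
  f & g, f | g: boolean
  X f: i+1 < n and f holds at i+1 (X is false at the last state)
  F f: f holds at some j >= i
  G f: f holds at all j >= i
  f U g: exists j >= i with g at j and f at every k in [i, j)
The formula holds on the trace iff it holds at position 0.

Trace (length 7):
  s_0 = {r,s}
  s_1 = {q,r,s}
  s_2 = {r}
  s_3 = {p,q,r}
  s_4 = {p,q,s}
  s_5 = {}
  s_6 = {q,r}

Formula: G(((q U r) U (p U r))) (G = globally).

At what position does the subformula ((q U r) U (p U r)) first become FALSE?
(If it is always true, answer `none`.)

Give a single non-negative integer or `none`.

s_0={r,s}: ((q U r) U (p U r))=True (q U r)=True q=False r=True (p U r)=True p=False
s_1={q,r,s}: ((q U r) U (p U r))=True (q U r)=True q=True r=True (p U r)=True p=False
s_2={r}: ((q U r) U (p U r))=True (q U r)=True q=False r=True (p U r)=True p=False
s_3={p,q,r}: ((q U r) U (p U r))=True (q U r)=True q=True r=True (p U r)=True p=True
s_4={p,q,s}: ((q U r) U (p U r))=False (q U r)=False q=True r=False (p U r)=False p=True
s_5={}: ((q U r) U (p U r))=False (q U r)=False q=False r=False (p U r)=False p=False
s_6={q,r}: ((q U r) U (p U r))=True (q U r)=True q=True r=True (p U r)=True p=False
G(((q U r) U (p U r))) holds globally = False
First violation at position 4.

Answer: 4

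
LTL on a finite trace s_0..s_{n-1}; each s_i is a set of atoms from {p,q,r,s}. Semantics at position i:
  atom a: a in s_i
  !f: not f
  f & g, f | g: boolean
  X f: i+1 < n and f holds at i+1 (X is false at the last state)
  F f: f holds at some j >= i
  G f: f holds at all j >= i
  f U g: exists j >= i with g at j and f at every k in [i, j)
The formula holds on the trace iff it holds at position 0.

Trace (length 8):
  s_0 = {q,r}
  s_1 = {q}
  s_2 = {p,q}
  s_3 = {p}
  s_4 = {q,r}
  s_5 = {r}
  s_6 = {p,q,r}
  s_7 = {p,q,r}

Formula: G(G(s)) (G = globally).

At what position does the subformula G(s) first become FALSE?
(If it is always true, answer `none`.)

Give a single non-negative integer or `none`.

Answer: 0

Derivation:
s_0={q,r}: G(s)=False s=False
s_1={q}: G(s)=False s=False
s_2={p,q}: G(s)=False s=False
s_3={p}: G(s)=False s=False
s_4={q,r}: G(s)=False s=False
s_5={r}: G(s)=False s=False
s_6={p,q,r}: G(s)=False s=False
s_7={p,q,r}: G(s)=False s=False
G(G(s)) holds globally = False
First violation at position 0.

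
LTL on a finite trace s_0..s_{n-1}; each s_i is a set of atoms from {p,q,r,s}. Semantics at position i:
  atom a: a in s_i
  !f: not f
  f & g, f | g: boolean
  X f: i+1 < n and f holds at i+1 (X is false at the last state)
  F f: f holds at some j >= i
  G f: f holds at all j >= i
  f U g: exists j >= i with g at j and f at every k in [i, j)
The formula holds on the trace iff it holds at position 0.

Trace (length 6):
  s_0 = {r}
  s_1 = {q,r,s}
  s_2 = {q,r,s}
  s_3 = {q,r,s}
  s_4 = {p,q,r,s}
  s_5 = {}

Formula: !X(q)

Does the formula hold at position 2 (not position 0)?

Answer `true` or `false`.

s_0={r}: !X(q)=False X(q)=True q=False
s_1={q,r,s}: !X(q)=False X(q)=True q=True
s_2={q,r,s}: !X(q)=False X(q)=True q=True
s_3={q,r,s}: !X(q)=False X(q)=True q=True
s_4={p,q,r,s}: !X(q)=True X(q)=False q=True
s_5={}: !X(q)=True X(q)=False q=False
Evaluating at position 2: result = False

Answer: false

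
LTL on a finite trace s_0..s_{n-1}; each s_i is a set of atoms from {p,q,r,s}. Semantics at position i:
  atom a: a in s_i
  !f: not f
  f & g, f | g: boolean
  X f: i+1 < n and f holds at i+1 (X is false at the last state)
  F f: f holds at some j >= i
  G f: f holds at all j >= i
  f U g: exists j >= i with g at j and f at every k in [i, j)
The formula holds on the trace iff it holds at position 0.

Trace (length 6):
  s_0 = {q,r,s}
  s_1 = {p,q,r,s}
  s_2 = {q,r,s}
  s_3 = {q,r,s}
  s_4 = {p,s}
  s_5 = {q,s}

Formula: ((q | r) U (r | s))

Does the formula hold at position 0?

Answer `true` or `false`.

s_0={q,r,s}: ((q | r) U (r | s))=True (q | r)=True q=True r=True (r | s)=True s=True
s_1={p,q,r,s}: ((q | r) U (r | s))=True (q | r)=True q=True r=True (r | s)=True s=True
s_2={q,r,s}: ((q | r) U (r | s))=True (q | r)=True q=True r=True (r | s)=True s=True
s_3={q,r,s}: ((q | r) U (r | s))=True (q | r)=True q=True r=True (r | s)=True s=True
s_4={p,s}: ((q | r) U (r | s))=True (q | r)=False q=False r=False (r | s)=True s=True
s_5={q,s}: ((q | r) U (r | s))=True (q | r)=True q=True r=False (r | s)=True s=True

Answer: true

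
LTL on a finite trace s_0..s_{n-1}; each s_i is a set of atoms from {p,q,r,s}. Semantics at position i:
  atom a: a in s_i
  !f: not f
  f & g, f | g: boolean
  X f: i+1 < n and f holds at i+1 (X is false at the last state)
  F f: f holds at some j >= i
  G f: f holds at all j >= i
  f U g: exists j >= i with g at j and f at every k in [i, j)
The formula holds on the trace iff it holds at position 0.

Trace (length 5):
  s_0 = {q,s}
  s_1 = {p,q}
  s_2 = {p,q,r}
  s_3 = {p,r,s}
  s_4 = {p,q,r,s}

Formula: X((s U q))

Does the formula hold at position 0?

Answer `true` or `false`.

s_0={q,s}: X((s U q))=True (s U q)=True s=True q=True
s_1={p,q}: X((s U q))=True (s U q)=True s=False q=True
s_2={p,q,r}: X((s U q))=True (s U q)=True s=False q=True
s_3={p,r,s}: X((s U q))=True (s U q)=True s=True q=False
s_4={p,q,r,s}: X((s U q))=False (s U q)=True s=True q=True

Answer: true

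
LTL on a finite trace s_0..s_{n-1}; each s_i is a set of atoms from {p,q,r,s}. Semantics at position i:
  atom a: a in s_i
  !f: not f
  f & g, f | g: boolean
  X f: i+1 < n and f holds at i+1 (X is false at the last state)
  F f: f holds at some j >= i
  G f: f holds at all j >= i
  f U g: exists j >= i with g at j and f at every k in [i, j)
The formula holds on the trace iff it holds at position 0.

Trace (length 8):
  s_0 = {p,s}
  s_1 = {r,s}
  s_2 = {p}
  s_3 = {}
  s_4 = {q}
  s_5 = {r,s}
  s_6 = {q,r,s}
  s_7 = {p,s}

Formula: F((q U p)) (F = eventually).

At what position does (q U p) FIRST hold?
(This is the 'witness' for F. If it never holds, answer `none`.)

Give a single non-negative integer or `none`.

Answer: 0

Derivation:
s_0={p,s}: (q U p)=True q=False p=True
s_1={r,s}: (q U p)=False q=False p=False
s_2={p}: (q U p)=True q=False p=True
s_3={}: (q U p)=False q=False p=False
s_4={q}: (q U p)=False q=True p=False
s_5={r,s}: (q U p)=False q=False p=False
s_6={q,r,s}: (q U p)=True q=True p=False
s_7={p,s}: (q U p)=True q=False p=True
F((q U p)) holds; first witness at position 0.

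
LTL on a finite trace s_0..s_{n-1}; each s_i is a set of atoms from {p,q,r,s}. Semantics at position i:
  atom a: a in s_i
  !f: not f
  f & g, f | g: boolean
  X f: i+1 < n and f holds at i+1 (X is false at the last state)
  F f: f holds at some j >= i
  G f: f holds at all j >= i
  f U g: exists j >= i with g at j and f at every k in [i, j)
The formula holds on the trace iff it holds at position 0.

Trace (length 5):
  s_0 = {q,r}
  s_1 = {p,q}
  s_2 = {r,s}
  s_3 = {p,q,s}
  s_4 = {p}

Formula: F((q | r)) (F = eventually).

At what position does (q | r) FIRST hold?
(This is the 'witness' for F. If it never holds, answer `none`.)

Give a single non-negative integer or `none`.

s_0={q,r}: (q | r)=True q=True r=True
s_1={p,q}: (q | r)=True q=True r=False
s_2={r,s}: (q | r)=True q=False r=True
s_3={p,q,s}: (q | r)=True q=True r=False
s_4={p}: (q | r)=False q=False r=False
F((q | r)) holds; first witness at position 0.

Answer: 0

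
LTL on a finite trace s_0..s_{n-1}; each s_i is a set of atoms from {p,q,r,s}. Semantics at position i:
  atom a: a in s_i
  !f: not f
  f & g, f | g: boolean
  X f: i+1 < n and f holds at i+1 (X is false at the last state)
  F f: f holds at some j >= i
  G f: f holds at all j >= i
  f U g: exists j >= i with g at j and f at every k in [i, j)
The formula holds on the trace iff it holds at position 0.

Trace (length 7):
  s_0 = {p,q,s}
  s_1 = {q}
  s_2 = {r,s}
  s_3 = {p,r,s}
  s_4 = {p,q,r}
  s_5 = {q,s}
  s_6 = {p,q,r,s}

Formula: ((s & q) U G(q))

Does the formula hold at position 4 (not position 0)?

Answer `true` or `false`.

Answer: true

Derivation:
s_0={p,q,s}: ((s & q) U G(q))=False (s & q)=True s=True q=True G(q)=False
s_1={q}: ((s & q) U G(q))=False (s & q)=False s=False q=True G(q)=False
s_2={r,s}: ((s & q) U G(q))=False (s & q)=False s=True q=False G(q)=False
s_3={p,r,s}: ((s & q) U G(q))=False (s & q)=False s=True q=False G(q)=False
s_4={p,q,r}: ((s & q) U G(q))=True (s & q)=False s=False q=True G(q)=True
s_5={q,s}: ((s & q) U G(q))=True (s & q)=True s=True q=True G(q)=True
s_6={p,q,r,s}: ((s & q) U G(q))=True (s & q)=True s=True q=True G(q)=True
Evaluating at position 4: result = True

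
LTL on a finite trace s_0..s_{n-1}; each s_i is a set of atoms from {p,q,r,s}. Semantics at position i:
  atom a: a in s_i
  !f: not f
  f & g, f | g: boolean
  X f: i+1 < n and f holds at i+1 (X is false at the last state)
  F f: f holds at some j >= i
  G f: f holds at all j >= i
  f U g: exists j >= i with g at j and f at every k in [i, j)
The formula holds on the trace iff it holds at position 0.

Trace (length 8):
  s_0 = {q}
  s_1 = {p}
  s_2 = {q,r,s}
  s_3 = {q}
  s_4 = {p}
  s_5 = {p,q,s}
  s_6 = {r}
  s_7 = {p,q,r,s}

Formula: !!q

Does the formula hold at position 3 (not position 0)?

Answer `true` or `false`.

s_0={q}: !!q=True !q=False q=True
s_1={p}: !!q=False !q=True q=False
s_2={q,r,s}: !!q=True !q=False q=True
s_3={q}: !!q=True !q=False q=True
s_4={p}: !!q=False !q=True q=False
s_5={p,q,s}: !!q=True !q=False q=True
s_6={r}: !!q=False !q=True q=False
s_7={p,q,r,s}: !!q=True !q=False q=True
Evaluating at position 3: result = True

Answer: true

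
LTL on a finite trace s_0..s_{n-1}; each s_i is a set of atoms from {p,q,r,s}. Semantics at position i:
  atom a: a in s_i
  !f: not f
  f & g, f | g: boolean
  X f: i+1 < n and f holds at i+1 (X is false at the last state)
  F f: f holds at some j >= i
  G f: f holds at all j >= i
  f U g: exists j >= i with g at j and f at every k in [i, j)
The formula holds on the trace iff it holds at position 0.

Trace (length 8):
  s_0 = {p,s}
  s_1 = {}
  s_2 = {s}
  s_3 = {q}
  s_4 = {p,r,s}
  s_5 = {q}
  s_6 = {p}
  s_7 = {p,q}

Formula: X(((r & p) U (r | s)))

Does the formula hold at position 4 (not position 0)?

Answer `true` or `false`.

s_0={p,s}: X(((r & p) U (r | s)))=False ((r & p) U (r | s))=True (r & p)=False r=False p=True (r | s)=True s=True
s_1={}: X(((r & p) U (r | s)))=True ((r & p) U (r | s))=False (r & p)=False r=False p=False (r | s)=False s=False
s_2={s}: X(((r & p) U (r | s)))=False ((r & p) U (r | s))=True (r & p)=False r=False p=False (r | s)=True s=True
s_3={q}: X(((r & p) U (r | s)))=True ((r & p) U (r | s))=False (r & p)=False r=False p=False (r | s)=False s=False
s_4={p,r,s}: X(((r & p) U (r | s)))=False ((r & p) U (r | s))=True (r & p)=True r=True p=True (r | s)=True s=True
s_5={q}: X(((r & p) U (r | s)))=False ((r & p) U (r | s))=False (r & p)=False r=False p=False (r | s)=False s=False
s_6={p}: X(((r & p) U (r | s)))=False ((r & p) U (r | s))=False (r & p)=False r=False p=True (r | s)=False s=False
s_7={p,q}: X(((r & p) U (r | s)))=False ((r & p) U (r | s))=False (r & p)=False r=False p=True (r | s)=False s=False
Evaluating at position 4: result = False

Answer: false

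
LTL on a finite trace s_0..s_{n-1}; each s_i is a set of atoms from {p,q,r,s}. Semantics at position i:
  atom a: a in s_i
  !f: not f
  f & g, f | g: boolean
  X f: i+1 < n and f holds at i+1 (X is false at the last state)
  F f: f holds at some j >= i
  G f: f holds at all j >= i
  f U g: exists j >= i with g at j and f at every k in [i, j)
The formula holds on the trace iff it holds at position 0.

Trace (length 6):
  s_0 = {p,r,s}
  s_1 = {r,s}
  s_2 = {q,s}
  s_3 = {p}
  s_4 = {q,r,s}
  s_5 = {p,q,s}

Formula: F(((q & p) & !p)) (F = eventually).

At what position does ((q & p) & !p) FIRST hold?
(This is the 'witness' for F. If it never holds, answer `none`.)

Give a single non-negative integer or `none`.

s_0={p,r,s}: ((q & p) & !p)=False (q & p)=False q=False p=True !p=False
s_1={r,s}: ((q & p) & !p)=False (q & p)=False q=False p=False !p=True
s_2={q,s}: ((q & p) & !p)=False (q & p)=False q=True p=False !p=True
s_3={p}: ((q & p) & !p)=False (q & p)=False q=False p=True !p=False
s_4={q,r,s}: ((q & p) & !p)=False (q & p)=False q=True p=False !p=True
s_5={p,q,s}: ((q & p) & !p)=False (q & p)=True q=True p=True !p=False
F(((q & p) & !p)) does not hold (no witness exists).

Answer: none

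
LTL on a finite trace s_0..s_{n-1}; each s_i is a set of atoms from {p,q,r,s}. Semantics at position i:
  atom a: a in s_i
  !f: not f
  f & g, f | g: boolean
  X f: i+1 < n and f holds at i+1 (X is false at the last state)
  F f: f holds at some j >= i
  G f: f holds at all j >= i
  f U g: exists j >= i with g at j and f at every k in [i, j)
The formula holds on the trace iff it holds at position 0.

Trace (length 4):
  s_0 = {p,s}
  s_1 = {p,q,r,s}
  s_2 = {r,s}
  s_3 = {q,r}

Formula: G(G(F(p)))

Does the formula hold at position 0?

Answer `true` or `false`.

Answer: false

Derivation:
s_0={p,s}: G(G(F(p)))=False G(F(p))=False F(p)=True p=True
s_1={p,q,r,s}: G(G(F(p)))=False G(F(p))=False F(p)=True p=True
s_2={r,s}: G(G(F(p)))=False G(F(p))=False F(p)=False p=False
s_3={q,r}: G(G(F(p)))=False G(F(p))=False F(p)=False p=False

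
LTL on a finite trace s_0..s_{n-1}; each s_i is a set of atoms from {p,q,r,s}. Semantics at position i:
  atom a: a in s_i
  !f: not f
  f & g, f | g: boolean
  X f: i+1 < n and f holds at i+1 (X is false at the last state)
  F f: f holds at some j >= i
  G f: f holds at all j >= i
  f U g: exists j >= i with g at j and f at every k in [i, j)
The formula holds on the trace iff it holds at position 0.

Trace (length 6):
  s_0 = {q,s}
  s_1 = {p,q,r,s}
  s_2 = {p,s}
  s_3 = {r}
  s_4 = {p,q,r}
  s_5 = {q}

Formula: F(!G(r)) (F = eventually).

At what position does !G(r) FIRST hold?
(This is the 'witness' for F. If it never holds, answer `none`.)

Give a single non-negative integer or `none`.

Answer: 0

Derivation:
s_0={q,s}: !G(r)=True G(r)=False r=False
s_1={p,q,r,s}: !G(r)=True G(r)=False r=True
s_2={p,s}: !G(r)=True G(r)=False r=False
s_3={r}: !G(r)=True G(r)=False r=True
s_4={p,q,r}: !G(r)=True G(r)=False r=True
s_5={q}: !G(r)=True G(r)=False r=False
F(!G(r)) holds; first witness at position 0.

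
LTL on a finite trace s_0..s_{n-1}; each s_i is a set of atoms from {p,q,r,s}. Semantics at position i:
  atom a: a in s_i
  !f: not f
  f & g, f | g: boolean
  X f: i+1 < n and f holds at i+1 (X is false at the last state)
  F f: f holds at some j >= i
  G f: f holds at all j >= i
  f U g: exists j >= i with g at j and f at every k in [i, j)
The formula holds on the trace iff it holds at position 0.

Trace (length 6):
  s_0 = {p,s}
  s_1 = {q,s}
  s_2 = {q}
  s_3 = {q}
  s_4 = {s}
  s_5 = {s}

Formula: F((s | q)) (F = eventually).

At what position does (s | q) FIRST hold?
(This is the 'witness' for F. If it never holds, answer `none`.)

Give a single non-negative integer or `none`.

s_0={p,s}: (s | q)=True s=True q=False
s_1={q,s}: (s | q)=True s=True q=True
s_2={q}: (s | q)=True s=False q=True
s_3={q}: (s | q)=True s=False q=True
s_4={s}: (s | q)=True s=True q=False
s_5={s}: (s | q)=True s=True q=False
F((s | q)) holds; first witness at position 0.

Answer: 0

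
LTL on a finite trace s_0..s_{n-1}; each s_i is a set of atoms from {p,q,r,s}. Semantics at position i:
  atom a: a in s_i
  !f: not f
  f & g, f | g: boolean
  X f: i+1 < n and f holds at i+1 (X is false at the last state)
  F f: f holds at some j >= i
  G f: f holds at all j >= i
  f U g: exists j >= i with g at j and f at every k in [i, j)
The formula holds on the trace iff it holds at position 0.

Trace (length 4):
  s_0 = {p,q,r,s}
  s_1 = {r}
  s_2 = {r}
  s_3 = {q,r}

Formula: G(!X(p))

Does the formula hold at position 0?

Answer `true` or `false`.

Answer: true

Derivation:
s_0={p,q,r,s}: G(!X(p))=True !X(p)=True X(p)=False p=True
s_1={r}: G(!X(p))=True !X(p)=True X(p)=False p=False
s_2={r}: G(!X(p))=True !X(p)=True X(p)=False p=False
s_3={q,r}: G(!X(p))=True !X(p)=True X(p)=False p=False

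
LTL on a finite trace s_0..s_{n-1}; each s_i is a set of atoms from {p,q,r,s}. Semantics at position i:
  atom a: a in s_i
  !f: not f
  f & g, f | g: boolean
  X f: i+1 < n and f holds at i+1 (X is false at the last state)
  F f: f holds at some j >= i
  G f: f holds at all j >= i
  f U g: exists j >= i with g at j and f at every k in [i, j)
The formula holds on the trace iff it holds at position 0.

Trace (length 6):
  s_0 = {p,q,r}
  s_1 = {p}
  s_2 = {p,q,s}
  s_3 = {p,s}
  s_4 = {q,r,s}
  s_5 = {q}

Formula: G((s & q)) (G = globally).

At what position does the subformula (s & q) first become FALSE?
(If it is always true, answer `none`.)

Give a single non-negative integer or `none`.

Answer: 0

Derivation:
s_0={p,q,r}: (s & q)=False s=False q=True
s_1={p}: (s & q)=False s=False q=False
s_2={p,q,s}: (s & q)=True s=True q=True
s_3={p,s}: (s & q)=False s=True q=False
s_4={q,r,s}: (s & q)=True s=True q=True
s_5={q}: (s & q)=False s=False q=True
G((s & q)) holds globally = False
First violation at position 0.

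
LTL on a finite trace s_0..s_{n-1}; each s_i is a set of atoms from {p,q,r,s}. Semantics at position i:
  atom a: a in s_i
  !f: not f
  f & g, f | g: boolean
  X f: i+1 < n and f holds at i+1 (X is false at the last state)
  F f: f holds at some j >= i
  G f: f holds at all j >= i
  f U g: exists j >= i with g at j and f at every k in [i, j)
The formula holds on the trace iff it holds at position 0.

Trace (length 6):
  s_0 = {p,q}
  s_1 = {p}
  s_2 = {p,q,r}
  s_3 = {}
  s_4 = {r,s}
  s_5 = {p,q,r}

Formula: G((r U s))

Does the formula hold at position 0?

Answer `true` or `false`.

Answer: false

Derivation:
s_0={p,q}: G((r U s))=False (r U s)=False r=False s=False
s_1={p}: G((r U s))=False (r U s)=False r=False s=False
s_2={p,q,r}: G((r U s))=False (r U s)=False r=True s=False
s_3={}: G((r U s))=False (r U s)=False r=False s=False
s_4={r,s}: G((r U s))=False (r U s)=True r=True s=True
s_5={p,q,r}: G((r U s))=False (r U s)=False r=True s=False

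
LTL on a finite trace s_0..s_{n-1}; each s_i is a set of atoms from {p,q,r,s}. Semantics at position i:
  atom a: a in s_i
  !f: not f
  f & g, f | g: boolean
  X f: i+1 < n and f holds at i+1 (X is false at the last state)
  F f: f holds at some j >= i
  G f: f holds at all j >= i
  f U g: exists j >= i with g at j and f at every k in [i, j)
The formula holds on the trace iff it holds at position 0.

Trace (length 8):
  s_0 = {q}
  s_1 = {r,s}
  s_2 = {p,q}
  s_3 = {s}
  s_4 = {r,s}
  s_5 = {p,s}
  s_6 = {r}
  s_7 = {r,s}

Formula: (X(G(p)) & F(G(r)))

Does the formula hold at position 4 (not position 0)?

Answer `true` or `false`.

s_0={q}: (X(G(p)) & F(G(r)))=False X(G(p))=False G(p)=False p=False F(G(r))=True G(r)=False r=False
s_1={r,s}: (X(G(p)) & F(G(r)))=False X(G(p))=False G(p)=False p=False F(G(r))=True G(r)=False r=True
s_2={p,q}: (X(G(p)) & F(G(r)))=False X(G(p))=False G(p)=False p=True F(G(r))=True G(r)=False r=False
s_3={s}: (X(G(p)) & F(G(r)))=False X(G(p))=False G(p)=False p=False F(G(r))=True G(r)=False r=False
s_4={r,s}: (X(G(p)) & F(G(r)))=False X(G(p))=False G(p)=False p=False F(G(r))=True G(r)=False r=True
s_5={p,s}: (X(G(p)) & F(G(r)))=False X(G(p))=False G(p)=False p=True F(G(r))=True G(r)=False r=False
s_6={r}: (X(G(p)) & F(G(r)))=False X(G(p))=False G(p)=False p=False F(G(r))=True G(r)=True r=True
s_7={r,s}: (X(G(p)) & F(G(r)))=False X(G(p))=False G(p)=False p=False F(G(r))=True G(r)=True r=True
Evaluating at position 4: result = False

Answer: false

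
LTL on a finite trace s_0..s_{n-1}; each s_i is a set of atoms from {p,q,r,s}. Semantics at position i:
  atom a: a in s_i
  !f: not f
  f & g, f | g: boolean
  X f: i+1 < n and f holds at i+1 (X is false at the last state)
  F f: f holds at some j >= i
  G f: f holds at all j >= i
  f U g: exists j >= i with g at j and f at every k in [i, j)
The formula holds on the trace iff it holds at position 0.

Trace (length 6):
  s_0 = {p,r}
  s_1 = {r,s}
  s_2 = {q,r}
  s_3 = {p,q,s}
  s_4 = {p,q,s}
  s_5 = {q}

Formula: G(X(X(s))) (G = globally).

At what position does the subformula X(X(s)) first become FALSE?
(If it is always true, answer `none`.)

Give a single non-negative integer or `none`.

s_0={p,r}: X(X(s))=False X(s)=True s=False
s_1={r,s}: X(X(s))=True X(s)=False s=True
s_2={q,r}: X(X(s))=True X(s)=True s=False
s_3={p,q,s}: X(X(s))=False X(s)=True s=True
s_4={p,q,s}: X(X(s))=False X(s)=False s=True
s_5={q}: X(X(s))=False X(s)=False s=False
G(X(X(s))) holds globally = False
First violation at position 0.

Answer: 0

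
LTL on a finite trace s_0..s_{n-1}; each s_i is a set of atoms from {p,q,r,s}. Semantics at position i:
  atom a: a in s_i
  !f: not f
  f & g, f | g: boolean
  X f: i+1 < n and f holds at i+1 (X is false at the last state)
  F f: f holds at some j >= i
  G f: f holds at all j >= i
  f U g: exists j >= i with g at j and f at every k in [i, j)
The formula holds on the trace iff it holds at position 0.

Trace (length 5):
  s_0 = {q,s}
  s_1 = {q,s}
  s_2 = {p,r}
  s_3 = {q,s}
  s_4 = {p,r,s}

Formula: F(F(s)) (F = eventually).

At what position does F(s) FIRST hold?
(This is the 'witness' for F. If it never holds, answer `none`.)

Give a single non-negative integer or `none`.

Answer: 0

Derivation:
s_0={q,s}: F(s)=True s=True
s_1={q,s}: F(s)=True s=True
s_2={p,r}: F(s)=True s=False
s_3={q,s}: F(s)=True s=True
s_4={p,r,s}: F(s)=True s=True
F(F(s)) holds; first witness at position 0.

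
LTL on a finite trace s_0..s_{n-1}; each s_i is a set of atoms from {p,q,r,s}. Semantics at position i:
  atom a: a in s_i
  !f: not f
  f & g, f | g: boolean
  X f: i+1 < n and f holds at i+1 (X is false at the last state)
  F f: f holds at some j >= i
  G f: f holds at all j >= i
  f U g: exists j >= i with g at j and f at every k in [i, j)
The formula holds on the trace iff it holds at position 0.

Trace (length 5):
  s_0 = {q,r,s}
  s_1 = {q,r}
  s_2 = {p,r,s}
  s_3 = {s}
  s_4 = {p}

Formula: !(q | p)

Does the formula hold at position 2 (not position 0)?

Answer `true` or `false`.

s_0={q,r,s}: !(q | p)=False (q | p)=True q=True p=False
s_1={q,r}: !(q | p)=False (q | p)=True q=True p=False
s_2={p,r,s}: !(q | p)=False (q | p)=True q=False p=True
s_3={s}: !(q | p)=True (q | p)=False q=False p=False
s_4={p}: !(q | p)=False (q | p)=True q=False p=True
Evaluating at position 2: result = False

Answer: false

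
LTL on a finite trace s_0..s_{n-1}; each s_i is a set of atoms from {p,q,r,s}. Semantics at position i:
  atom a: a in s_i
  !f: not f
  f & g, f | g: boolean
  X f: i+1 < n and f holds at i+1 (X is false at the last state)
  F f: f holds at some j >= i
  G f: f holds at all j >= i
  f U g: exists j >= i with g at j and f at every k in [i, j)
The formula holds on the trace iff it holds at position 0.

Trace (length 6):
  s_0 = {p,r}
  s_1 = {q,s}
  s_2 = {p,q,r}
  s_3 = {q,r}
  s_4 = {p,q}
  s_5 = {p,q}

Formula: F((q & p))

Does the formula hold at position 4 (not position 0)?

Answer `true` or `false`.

Answer: true

Derivation:
s_0={p,r}: F((q & p))=True (q & p)=False q=False p=True
s_1={q,s}: F((q & p))=True (q & p)=False q=True p=False
s_2={p,q,r}: F((q & p))=True (q & p)=True q=True p=True
s_3={q,r}: F((q & p))=True (q & p)=False q=True p=False
s_4={p,q}: F((q & p))=True (q & p)=True q=True p=True
s_5={p,q}: F((q & p))=True (q & p)=True q=True p=True
Evaluating at position 4: result = True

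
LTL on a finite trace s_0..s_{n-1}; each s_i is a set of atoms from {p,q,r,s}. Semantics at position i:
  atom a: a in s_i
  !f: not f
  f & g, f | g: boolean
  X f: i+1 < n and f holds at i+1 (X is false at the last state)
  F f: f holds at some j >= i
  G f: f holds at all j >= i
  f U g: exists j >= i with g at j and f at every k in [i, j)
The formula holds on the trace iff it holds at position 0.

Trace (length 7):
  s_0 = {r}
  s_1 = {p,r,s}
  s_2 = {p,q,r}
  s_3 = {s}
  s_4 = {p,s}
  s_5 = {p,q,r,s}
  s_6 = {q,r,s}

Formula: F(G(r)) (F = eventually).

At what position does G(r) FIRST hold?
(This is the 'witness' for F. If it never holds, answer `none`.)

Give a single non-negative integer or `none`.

Answer: 5

Derivation:
s_0={r}: G(r)=False r=True
s_1={p,r,s}: G(r)=False r=True
s_2={p,q,r}: G(r)=False r=True
s_3={s}: G(r)=False r=False
s_4={p,s}: G(r)=False r=False
s_5={p,q,r,s}: G(r)=True r=True
s_6={q,r,s}: G(r)=True r=True
F(G(r)) holds; first witness at position 5.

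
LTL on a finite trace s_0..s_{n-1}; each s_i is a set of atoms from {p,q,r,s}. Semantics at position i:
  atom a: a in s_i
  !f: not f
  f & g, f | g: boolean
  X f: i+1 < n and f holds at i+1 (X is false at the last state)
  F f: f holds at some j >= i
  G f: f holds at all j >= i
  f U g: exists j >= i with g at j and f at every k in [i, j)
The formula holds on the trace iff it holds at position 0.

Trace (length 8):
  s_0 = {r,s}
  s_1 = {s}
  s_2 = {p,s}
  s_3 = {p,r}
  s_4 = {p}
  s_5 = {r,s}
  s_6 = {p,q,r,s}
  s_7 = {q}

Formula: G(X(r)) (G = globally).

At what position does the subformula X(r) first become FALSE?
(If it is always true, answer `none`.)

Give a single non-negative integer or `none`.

s_0={r,s}: X(r)=False r=True
s_1={s}: X(r)=False r=False
s_2={p,s}: X(r)=True r=False
s_3={p,r}: X(r)=False r=True
s_4={p}: X(r)=True r=False
s_5={r,s}: X(r)=True r=True
s_6={p,q,r,s}: X(r)=False r=True
s_7={q}: X(r)=False r=False
G(X(r)) holds globally = False
First violation at position 0.

Answer: 0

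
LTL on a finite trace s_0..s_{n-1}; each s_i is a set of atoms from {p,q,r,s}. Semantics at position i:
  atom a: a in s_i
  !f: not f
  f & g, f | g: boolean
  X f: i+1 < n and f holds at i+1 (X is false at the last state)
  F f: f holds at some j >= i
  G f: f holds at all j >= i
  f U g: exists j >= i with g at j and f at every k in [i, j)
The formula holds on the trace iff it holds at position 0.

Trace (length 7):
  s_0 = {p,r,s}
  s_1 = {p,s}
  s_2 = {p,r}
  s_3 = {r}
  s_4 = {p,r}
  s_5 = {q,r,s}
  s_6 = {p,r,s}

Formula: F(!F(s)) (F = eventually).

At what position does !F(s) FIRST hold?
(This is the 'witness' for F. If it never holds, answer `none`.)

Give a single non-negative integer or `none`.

Answer: none

Derivation:
s_0={p,r,s}: !F(s)=False F(s)=True s=True
s_1={p,s}: !F(s)=False F(s)=True s=True
s_2={p,r}: !F(s)=False F(s)=True s=False
s_3={r}: !F(s)=False F(s)=True s=False
s_4={p,r}: !F(s)=False F(s)=True s=False
s_5={q,r,s}: !F(s)=False F(s)=True s=True
s_6={p,r,s}: !F(s)=False F(s)=True s=True
F(!F(s)) does not hold (no witness exists).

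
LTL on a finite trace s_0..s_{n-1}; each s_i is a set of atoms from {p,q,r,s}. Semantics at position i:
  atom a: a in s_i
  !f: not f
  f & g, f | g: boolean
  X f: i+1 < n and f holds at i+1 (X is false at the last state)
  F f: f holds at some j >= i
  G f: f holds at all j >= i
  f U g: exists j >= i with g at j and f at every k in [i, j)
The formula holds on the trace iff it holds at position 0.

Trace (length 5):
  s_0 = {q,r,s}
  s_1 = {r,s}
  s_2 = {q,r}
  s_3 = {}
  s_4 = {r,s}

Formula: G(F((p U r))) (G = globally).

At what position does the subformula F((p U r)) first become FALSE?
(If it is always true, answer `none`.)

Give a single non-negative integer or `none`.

s_0={q,r,s}: F((p U r))=True (p U r)=True p=False r=True
s_1={r,s}: F((p U r))=True (p U r)=True p=False r=True
s_2={q,r}: F((p U r))=True (p U r)=True p=False r=True
s_3={}: F((p U r))=True (p U r)=False p=False r=False
s_4={r,s}: F((p U r))=True (p U r)=True p=False r=True
G(F((p U r))) holds globally = True
No violation — formula holds at every position.

Answer: none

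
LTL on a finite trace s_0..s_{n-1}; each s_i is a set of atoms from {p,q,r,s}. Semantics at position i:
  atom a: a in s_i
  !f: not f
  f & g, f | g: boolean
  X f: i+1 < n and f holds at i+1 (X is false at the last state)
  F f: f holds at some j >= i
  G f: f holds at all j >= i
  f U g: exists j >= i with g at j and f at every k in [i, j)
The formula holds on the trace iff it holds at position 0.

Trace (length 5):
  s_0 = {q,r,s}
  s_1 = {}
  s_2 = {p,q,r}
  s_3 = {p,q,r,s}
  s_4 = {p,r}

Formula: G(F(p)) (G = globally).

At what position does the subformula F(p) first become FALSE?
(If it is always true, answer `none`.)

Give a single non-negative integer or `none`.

s_0={q,r,s}: F(p)=True p=False
s_1={}: F(p)=True p=False
s_2={p,q,r}: F(p)=True p=True
s_3={p,q,r,s}: F(p)=True p=True
s_4={p,r}: F(p)=True p=True
G(F(p)) holds globally = True
No violation — formula holds at every position.

Answer: none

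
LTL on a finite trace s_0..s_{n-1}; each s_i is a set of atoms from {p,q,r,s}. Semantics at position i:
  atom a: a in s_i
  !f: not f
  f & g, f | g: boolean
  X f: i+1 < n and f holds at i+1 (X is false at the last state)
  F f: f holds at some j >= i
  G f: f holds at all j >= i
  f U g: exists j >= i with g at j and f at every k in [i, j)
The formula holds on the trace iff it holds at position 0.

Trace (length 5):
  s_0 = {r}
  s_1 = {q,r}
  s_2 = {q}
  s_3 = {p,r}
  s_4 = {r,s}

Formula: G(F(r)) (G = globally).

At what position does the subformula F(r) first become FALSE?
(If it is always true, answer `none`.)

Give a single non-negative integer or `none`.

s_0={r}: F(r)=True r=True
s_1={q,r}: F(r)=True r=True
s_2={q}: F(r)=True r=False
s_3={p,r}: F(r)=True r=True
s_4={r,s}: F(r)=True r=True
G(F(r)) holds globally = True
No violation — formula holds at every position.

Answer: none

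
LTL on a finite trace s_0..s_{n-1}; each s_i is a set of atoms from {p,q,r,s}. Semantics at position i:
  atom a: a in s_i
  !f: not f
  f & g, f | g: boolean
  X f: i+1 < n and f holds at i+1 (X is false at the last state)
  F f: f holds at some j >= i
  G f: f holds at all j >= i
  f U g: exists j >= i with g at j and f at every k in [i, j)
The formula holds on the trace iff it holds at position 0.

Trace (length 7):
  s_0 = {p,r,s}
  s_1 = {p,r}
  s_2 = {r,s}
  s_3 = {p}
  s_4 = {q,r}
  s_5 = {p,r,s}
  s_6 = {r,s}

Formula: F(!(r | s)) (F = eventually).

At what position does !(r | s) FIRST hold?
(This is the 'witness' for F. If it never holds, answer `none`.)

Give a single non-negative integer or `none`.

Answer: 3

Derivation:
s_0={p,r,s}: !(r | s)=False (r | s)=True r=True s=True
s_1={p,r}: !(r | s)=False (r | s)=True r=True s=False
s_2={r,s}: !(r | s)=False (r | s)=True r=True s=True
s_3={p}: !(r | s)=True (r | s)=False r=False s=False
s_4={q,r}: !(r | s)=False (r | s)=True r=True s=False
s_5={p,r,s}: !(r | s)=False (r | s)=True r=True s=True
s_6={r,s}: !(r | s)=False (r | s)=True r=True s=True
F(!(r | s)) holds; first witness at position 3.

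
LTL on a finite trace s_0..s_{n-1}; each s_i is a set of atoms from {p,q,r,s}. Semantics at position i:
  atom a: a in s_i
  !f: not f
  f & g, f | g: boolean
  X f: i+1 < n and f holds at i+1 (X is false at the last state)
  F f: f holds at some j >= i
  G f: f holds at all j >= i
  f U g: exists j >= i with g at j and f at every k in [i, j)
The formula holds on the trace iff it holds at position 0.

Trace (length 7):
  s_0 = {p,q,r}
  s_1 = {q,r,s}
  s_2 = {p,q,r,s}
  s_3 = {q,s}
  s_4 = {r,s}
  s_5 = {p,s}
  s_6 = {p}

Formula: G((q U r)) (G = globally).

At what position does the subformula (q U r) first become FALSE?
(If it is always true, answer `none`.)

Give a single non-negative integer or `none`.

s_0={p,q,r}: (q U r)=True q=True r=True
s_1={q,r,s}: (q U r)=True q=True r=True
s_2={p,q,r,s}: (q U r)=True q=True r=True
s_3={q,s}: (q U r)=True q=True r=False
s_4={r,s}: (q U r)=True q=False r=True
s_5={p,s}: (q U r)=False q=False r=False
s_6={p}: (q U r)=False q=False r=False
G((q U r)) holds globally = False
First violation at position 5.

Answer: 5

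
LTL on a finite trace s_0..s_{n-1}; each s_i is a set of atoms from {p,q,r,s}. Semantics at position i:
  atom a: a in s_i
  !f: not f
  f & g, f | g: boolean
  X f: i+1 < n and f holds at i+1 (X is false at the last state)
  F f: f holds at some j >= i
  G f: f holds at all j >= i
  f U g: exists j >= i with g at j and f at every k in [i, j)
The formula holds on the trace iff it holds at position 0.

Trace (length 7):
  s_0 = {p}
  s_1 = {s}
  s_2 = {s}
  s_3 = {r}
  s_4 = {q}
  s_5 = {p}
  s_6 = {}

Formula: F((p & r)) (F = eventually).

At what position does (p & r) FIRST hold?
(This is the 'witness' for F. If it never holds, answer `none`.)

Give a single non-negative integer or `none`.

s_0={p}: (p & r)=False p=True r=False
s_1={s}: (p & r)=False p=False r=False
s_2={s}: (p & r)=False p=False r=False
s_3={r}: (p & r)=False p=False r=True
s_4={q}: (p & r)=False p=False r=False
s_5={p}: (p & r)=False p=True r=False
s_6={}: (p & r)=False p=False r=False
F((p & r)) does not hold (no witness exists).

Answer: none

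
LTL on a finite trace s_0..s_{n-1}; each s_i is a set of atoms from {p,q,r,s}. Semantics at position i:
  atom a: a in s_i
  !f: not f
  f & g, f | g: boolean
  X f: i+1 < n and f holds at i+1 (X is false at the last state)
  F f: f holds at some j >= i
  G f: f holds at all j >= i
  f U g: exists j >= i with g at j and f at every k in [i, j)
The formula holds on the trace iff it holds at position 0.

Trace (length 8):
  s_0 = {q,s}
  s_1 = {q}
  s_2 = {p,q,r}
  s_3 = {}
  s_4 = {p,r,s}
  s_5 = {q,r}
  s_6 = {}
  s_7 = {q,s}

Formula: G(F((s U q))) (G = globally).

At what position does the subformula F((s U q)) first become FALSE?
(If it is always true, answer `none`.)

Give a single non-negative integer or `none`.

s_0={q,s}: F((s U q))=True (s U q)=True s=True q=True
s_1={q}: F((s U q))=True (s U q)=True s=False q=True
s_2={p,q,r}: F((s U q))=True (s U q)=True s=False q=True
s_3={}: F((s U q))=True (s U q)=False s=False q=False
s_4={p,r,s}: F((s U q))=True (s U q)=True s=True q=False
s_5={q,r}: F((s U q))=True (s U q)=True s=False q=True
s_6={}: F((s U q))=True (s U q)=False s=False q=False
s_7={q,s}: F((s U q))=True (s U q)=True s=True q=True
G(F((s U q))) holds globally = True
No violation — formula holds at every position.

Answer: none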